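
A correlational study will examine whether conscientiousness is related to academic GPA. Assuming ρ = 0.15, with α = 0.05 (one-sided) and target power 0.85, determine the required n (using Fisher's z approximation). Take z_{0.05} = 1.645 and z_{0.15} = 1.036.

Fisher's z: C = ½·ln((1+r)/(1−r)) = ½·ln(1.3529) = 0.1511.
n = ((z_{α} + z_β)/C)² + 3.
(1.645 + 1.036) / 0.1511 = 2.681 / 0.1511 = 17.743.
n = 17.743² + 3 = 314.82 + 3 = 317.8.
Round up.

n = 318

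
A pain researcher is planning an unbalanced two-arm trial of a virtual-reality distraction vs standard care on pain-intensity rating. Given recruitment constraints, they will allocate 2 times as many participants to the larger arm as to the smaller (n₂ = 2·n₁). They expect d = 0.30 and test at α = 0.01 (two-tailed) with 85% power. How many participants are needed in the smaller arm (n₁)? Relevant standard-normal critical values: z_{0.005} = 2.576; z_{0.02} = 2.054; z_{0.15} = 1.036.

n₁ = 218

With allocation ratio k = n₂/n₁ = 2, Var(x̄₁−x̄₂) = σ²(1/n₁ + 1/(k·n₁)) = σ²·(k+1)/(k·n₁).
So n₁ = (1 + 1/k)·((z_{α/2} + z_β)/d)² = 1.500 × (3.612/0.30)².
n₁ = 1.500 × 144.96 = 217.4.
Round up: n₁ = 218, giving n₂ = 2 × 218 = 436.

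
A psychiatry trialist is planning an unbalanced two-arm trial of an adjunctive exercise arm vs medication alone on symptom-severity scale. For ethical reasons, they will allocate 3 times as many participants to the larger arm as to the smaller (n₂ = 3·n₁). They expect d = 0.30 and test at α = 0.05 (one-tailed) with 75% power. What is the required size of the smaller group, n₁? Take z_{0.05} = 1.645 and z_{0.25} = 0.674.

n₁ = 80

With allocation ratio k = n₂/n₁ = 3, Var(x̄₁−x̄₂) = σ²(1/n₁ + 1/(k·n₁)) = σ²·(k+1)/(k·n₁).
So n₁ = (1 + 1/k)·((z_{α} + z_β)/d)² = 1.333 × (2.319/0.30)².
n₁ = 1.333 × 59.75 = 79.7.
Round up: n₁ = 80, giving n₂ = 3 × 80 = 240.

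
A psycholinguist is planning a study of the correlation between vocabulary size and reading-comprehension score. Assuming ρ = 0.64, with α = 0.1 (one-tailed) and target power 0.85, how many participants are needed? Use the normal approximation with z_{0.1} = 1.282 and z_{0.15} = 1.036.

n = 13

Fisher's z: C = ½·ln((1+r)/(1−r)) = ½·ln(4.5556) = 0.7582.
n = ((z_{α} + z_β)/C)² + 3.
(1.282 + 1.036) / 0.7582 = 2.318 / 0.7582 = 3.057.
n = 3.057² + 3 = 9.35 + 3 = 12.3.
Round up.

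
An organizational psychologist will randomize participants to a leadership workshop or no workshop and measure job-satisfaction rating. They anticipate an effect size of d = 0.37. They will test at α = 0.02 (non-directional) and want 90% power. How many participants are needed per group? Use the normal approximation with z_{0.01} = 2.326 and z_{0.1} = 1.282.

For two independent groups with equal n: n = 2·((z_{α/2} + z_β) / d)².
z_{α/2} + z_β = 2.326 + 1.282 = 3.608.
n = 2 × (3.608 / 0.37)² = 2 × 9.751² = 2 × 95.09 = 190.2.
Round up to the next whole participant.

n = 191 per group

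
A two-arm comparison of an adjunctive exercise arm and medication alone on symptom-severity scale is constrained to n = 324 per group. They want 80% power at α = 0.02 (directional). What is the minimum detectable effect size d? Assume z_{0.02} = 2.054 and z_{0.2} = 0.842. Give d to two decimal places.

d_min ≈ 0.23

For two independent groups of n = 324 each: d_min = (z_{α} + z_β)·√(2/n).
z-sum = 2.054 + 0.842 = 2.896.
d_min = 2.896 × √(2/324) = 2.896 × 0.0786 = 0.228.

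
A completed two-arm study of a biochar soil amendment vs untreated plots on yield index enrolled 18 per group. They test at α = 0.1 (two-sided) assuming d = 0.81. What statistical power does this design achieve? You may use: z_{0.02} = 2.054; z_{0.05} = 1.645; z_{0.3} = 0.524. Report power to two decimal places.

power ≈ 0.78

For two equal groups, power = Φ(d·√(n/2) − z_{α/2}).
d·√(n/2) = 0.81 × √(18/2) = 0.81 × 3.000 = 2.430.
z_β = 2.430 − 1.645 = 0.785.
Power = Φ(0.785) = 0.784.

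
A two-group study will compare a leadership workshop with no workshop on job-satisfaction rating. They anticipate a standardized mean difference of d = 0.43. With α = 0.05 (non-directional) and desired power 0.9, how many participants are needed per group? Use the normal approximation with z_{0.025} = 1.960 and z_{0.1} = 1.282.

n = 114 per group

For two independent groups with equal n: n = 2·((z_{α/2} + z_β) / d)².
z_{α/2} + z_β = 1.960 + 1.282 = 3.242.
n = 2 × (3.242 / 0.43)² = 2 × 7.540² = 2 × 56.84 = 113.7.
Round up to the next whole participant.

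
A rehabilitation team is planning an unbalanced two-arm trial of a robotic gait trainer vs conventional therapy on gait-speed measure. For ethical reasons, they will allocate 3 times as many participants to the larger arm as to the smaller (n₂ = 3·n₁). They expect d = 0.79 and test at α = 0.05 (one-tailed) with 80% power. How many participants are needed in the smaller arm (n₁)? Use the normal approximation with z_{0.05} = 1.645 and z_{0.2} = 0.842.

n₁ = 14

With allocation ratio k = n₂/n₁ = 3, Var(x̄₁−x̄₂) = σ²(1/n₁ + 1/(k·n₁)) = σ²·(k+1)/(k·n₁).
So n₁ = (1 + 1/k)·((z_{α} + z_β)/d)² = 1.333 × (2.487/0.79)².
n₁ = 1.333 × 9.91 = 13.2.
Round up: n₁ = 14, giving n₂ = 3 × 14 = 42.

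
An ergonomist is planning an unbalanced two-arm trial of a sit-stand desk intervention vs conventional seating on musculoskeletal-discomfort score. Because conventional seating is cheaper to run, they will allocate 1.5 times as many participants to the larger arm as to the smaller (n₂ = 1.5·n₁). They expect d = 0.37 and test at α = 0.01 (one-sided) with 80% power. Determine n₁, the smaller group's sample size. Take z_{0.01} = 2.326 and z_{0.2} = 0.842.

n₁ = 123

With allocation ratio k = n₂/n₁ = 1.5, Var(x̄₁−x̄₂) = σ²(1/n₁ + 1/(k·n₁)) = σ²·(k+1)/(k·n₁).
So n₁ = (1 + 1/k)·((z_{α} + z_β)/d)² = 1.667 × (3.168/0.37)².
n₁ = 1.667 × 73.31 = 122.2.
Round up: n₁ = 123, giving n₂ = ⌈1.5 × 123⌉ = ⌈184.5⌉ = 185.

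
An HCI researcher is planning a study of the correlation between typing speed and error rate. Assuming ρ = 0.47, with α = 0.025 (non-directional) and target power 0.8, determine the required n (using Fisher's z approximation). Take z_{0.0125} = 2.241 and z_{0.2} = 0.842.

n = 40

Fisher's z: C = ½·ln((1+r)/(1−r)) = ½·ln(2.7736) = 0.5101.
n = ((z_{α/2} + z_β)/C)² + 3.
(2.241 + 0.842) / 0.5101 = 3.083 / 0.5101 = 6.044.
n = 6.044² + 3 = 36.53 + 3 = 39.5.
Round up.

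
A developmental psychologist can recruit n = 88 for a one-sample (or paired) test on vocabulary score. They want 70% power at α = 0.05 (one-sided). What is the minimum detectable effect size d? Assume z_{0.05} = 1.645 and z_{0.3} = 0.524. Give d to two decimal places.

d_min ≈ 0.23

For a single sample (or paired design) of n = 88: d_min = (z_{α} + z_β)/√n.
z-sum = 1.645 + 0.524 = 2.169.
d_min = 2.169 / √88 = 2.169 / 9.381 = 0.231.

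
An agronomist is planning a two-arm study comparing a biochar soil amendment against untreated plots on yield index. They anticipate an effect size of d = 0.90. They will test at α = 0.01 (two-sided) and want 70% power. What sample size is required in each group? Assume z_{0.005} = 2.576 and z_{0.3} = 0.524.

n = 24 per group

For two independent groups with equal n: n = 2·((z_{α/2} + z_β) / d)².
z_{α/2} + z_β = 2.576 + 0.524 = 3.100.
n = 2 × (3.100 / 0.90)² = 2 × 3.444² = 2 × 11.86 = 23.7.
Round up to the next whole participant.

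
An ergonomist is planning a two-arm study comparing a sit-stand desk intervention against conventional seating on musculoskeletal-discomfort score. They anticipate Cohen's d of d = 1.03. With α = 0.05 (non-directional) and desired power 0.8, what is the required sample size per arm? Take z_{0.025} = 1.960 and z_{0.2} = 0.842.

For two independent groups with equal n: n = 2·((z_{α/2} + z_β) / d)².
z_{α/2} + z_β = 1.960 + 0.842 = 2.802.
n = 2 × (2.802 / 1.03)² = 2 × 2.720² = 2 × 7.40 = 14.8.
Round up to the next whole participant.

n = 15 per group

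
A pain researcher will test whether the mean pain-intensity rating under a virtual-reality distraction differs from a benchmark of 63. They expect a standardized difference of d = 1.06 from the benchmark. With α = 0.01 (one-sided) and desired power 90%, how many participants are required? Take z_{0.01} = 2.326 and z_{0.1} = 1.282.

For a one-sample test: n = ((z_{α} + z_β) / d)².
z_{α} + z_β = 2.326 + 1.282 = 3.608.
n = (3.608 / 1.06)² = 3.404² = 11.59.
Round up.

n = 12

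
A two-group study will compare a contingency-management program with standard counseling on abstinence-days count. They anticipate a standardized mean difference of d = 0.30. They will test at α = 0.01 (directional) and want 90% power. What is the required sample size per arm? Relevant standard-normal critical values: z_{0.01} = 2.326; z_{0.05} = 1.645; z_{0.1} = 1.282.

For two independent groups with equal n: n = 2·((z_{α} + z_β) / d)².
z_{α} + z_β = 2.326 + 1.282 = 3.608.
n = 2 × (3.608 / 0.30)² = 2 × 12.027² = 2 × 144.64 = 289.3.
Round up to the next whole participant.

n = 290 per group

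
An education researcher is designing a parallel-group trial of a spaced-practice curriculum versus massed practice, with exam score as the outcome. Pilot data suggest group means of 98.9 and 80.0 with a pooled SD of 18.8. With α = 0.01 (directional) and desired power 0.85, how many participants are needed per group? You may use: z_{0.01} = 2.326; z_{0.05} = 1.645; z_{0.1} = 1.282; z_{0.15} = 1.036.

Cohen's d = |M₁ − M₂| / SD_pooled = |98.9 − 80.0| / 18.8 = 18.9 / 18.8 = 1.005.
For two independent groups with equal n: n = 2·((z_{α} + z_β) / d)².
z_{α} + z_β = 2.326 + 1.036 = 3.362.
n = 2 × (3.362 / 1.005)² = 2 × 3.345² = 2 × 11.19 = 22.4.
Round up to the next whole participant.

n = 23 per group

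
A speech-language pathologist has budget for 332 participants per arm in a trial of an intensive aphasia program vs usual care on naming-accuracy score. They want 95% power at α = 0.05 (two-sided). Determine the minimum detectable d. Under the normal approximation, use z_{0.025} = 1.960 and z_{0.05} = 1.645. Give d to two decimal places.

d_min ≈ 0.28

For two independent groups of n = 332 each: d_min = (z_{α/2} + z_β)·√(2/n).
z-sum = 1.960 + 1.645 = 3.605.
d_min = 3.605 × √(2/332) = 3.605 × 0.0776 = 0.280.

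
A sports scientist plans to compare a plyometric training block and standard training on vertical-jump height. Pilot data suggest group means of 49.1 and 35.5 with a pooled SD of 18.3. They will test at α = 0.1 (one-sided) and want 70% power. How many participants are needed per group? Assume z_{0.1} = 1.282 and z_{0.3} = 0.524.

n = 12 per group

Cohen's d = |M₁ − M₂| / SD_pooled = |49.1 − 35.5| / 18.3 = 13.6 / 18.3 = 0.743.
For two independent groups with equal n: n = 2·((z_{α} + z_β) / d)².
z_{α} + z_β = 1.282 + 0.524 = 1.806.
n = 2 × (1.806 / 0.743)² = 2 × 2.431² = 2 × 5.91 = 11.8.
Round up to the next whole participant.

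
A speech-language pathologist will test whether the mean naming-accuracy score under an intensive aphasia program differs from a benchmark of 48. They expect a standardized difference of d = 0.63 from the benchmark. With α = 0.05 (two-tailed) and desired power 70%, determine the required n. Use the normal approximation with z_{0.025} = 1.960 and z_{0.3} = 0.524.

For a one-sample test: n = ((z_{α/2} + z_β) / d)².
z_{α/2} + z_β = 1.960 + 0.524 = 2.484.
n = (2.484 / 0.63)² = 3.943² = 15.55.
Round up.

n = 16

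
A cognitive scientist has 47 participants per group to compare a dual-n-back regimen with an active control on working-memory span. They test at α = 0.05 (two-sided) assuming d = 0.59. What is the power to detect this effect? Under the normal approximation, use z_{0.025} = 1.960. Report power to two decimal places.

power ≈ 0.82

For two equal groups, power = Φ(d·√(n/2) − z_{α/2}).
d·√(n/2) = 0.59 × √(47/2) = 0.59 × 4.848 = 2.860.
z_β = 2.860 − 1.960 = 0.900.
Power = Φ(0.900) = 0.816.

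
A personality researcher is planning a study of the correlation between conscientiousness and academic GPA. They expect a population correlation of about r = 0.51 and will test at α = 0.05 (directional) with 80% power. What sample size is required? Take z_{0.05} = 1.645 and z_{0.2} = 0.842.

Fisher's z: C = ½·ln((1+r)/(1−r)) = ½·ln(3.0816) = 0.5627.
n = ((z_{α} + z_β)/C)² + 3.
(1.645 + 0.842) / 0.5627 = 2.487 / 0.5627 = 4.420.
n = 4.420² + 3 = 19.53 + 3 = 22.5.
Round up.

n = 23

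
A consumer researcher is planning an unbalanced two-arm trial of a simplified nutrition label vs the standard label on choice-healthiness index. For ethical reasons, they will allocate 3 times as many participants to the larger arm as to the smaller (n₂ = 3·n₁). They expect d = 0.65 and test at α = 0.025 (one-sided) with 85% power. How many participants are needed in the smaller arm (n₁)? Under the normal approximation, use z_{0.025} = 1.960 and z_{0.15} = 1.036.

n₁ = 29

With allocation ratio k = n₂/n₁ = 3, Var(x̄₁−x̄₂) = σ²(1/n₁ + 1/(k·n₁)) = σ²·(k+1)/(k·n₁).
So n₁ = (1 + 1/k)·((z_{α} + z_β)/d)² = 1.333 × (2.996/0.65)².
n₁ = 1.333 × 21.25 = 28.3.
Round up: n₁ = 29, giving n₂ = 3 × 29 = 87.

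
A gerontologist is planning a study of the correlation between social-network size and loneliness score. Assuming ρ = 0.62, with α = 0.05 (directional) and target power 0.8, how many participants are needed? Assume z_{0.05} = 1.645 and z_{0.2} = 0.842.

n = 15

Fisher's z: C = ½·ln((1+r)/(1−r)) = ½·ln(4.2632) = 0.7250.
n = ((z_{α} + z_β)/C)² + 3.
(1.645 + 0.842) / 0.7250 = 2.487 / 0.7250 = 3.430.
n = 3.430² + 3 = 11.77 + 3 = 14.8.
Round up.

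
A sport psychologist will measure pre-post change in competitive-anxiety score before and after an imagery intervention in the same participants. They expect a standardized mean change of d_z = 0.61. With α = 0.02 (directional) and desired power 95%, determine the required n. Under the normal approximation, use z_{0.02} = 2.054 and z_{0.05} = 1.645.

n = 37 pairs

For a paired (one-sample on differences) test: n = ((z_{α} + z_β) / d)².
z_{α} + z_β = 2.054 + 1.645 = 3.699.
n = (3.699 / 0.61)² = 6.064² = 36.77.
Round up.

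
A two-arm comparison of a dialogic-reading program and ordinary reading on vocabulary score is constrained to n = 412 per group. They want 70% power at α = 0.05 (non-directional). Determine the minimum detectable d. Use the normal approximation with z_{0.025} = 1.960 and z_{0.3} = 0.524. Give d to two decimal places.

d_min ≈ 0.17

For two independent groups of n = 412 each: d_min = (z_{α/2} + z_β)·√(2/n).
z-sum = 1.960 + 0.524 = 2.484.
d_min = 2.484 × √(2/412) = 2.484 × 0.0697 = 0.173.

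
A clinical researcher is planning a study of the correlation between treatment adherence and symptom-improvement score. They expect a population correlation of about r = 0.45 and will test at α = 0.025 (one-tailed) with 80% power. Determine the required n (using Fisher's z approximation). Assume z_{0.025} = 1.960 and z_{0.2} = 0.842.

Fisher's z: C = ½·ln((1+r)/(1−r)) = ½·ln(2.6364) = 0.4847.
n = ((z_{α} + z_β)/C)² + 3.
(1.960 + 0.842) / 0.4847 = 2.802 / 0.4847 = 5.781.
n = 5.781² + 3 = 33.42 + 3 = 36.4.
Round up.

n = 37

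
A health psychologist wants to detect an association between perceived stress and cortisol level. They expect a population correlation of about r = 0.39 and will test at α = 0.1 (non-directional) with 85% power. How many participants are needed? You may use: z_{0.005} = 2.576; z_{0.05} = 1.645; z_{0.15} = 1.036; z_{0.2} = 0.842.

n = 46

Fisher's z: C = ½·ln((1+r)/(1−r)) = ½·ln(2.2787) = 0.4118.
n = ((z_{α/2} + z_β)/C)² + 3.
(1.645 + 1.036) / 0.4118 = 2.681 / 0.4118 = 6.510.
n = 6.510² + 3 = 42.39 + 3 = 45.4.
Round up.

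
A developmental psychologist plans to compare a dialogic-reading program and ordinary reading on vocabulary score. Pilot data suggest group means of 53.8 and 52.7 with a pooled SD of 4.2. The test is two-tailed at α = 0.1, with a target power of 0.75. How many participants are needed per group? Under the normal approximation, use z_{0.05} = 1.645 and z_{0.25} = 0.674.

Cohen's d = |M₁ − M₂| / SD_pooled = |53.8 − 52.7| / 4.2 = 1.1 / 4.2 = 0.262.
For two independent groups with equal n: n = 2·((z_{α/2} + z_β) / d)².
z_{α/2} + z_β = 1.645 + 0.674 = 2.319.
n = 2 × (2.319 / 0.262)² = 2 × 8.851² = 2 × 78.34 = 156.7.
Round up to the next whole participant.

n = 157 per group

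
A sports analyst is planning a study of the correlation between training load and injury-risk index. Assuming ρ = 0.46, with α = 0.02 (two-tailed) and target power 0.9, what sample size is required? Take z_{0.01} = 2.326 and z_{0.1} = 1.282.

Fisher's z: C = ½·ln((1+r)/(1−r)) = ½·ln(2.7037) = 0.4973.
n = ((z_{α/2} + z_β)/C)² + 3.
(2.326 + 1.282) / 0.4973 = 3.608 / 0.4973 = 7.255.
n = 7.255² + 3 = 52.64 + 3 = 55.6.
Round up.

n = 56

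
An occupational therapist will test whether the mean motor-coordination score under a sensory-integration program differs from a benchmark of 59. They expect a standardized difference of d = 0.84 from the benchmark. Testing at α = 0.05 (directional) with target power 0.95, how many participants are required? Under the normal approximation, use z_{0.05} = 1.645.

n = 16

For a one-sample test: n = ((z_{α} + z_β) / d)².
z_{α} + z_β = 1.645 + 1.645 = 3.290.
n = (3.290 / 0.84)² = 3.917² = 15.34.
Round up.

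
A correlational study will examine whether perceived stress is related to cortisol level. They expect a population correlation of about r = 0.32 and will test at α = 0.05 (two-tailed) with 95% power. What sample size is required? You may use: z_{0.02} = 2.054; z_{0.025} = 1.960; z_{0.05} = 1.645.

Fisher's z: C = ½·ln((1+r)/(1−r)) = ½·ln(1.9412) = 0.3316.
n = ((z_{α/2} + z_β)/C)² + 3.
(1.960 + 1.645) / 0.3316 = 3.605 / 0.3316 = 10.872.
n = 10.872² + 3 = 118.19 + 3 = 121.2.
Round up.

n = 122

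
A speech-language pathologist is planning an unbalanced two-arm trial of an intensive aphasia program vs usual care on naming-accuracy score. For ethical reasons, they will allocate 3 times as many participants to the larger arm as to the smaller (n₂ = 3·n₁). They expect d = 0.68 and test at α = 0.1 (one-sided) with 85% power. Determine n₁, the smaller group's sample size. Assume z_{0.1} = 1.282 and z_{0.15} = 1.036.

n₁ = 16

With allocation ratio k = n₂/n₁ = 3, Var(x̄₁−x̄₂) = σ²(1/n₁ + 1/(k·n₁)) = σ²·(k+1)/(k·n₁).
So n₁ = (1 + 1/k)·((z_{α} + z_β)/d)² = 1.333 × (2.318/0.68)².
n₁ = 1.333 × 11.62 = 15.5.
Round up: n₁ = 16, giving n₂ = 3 × 16 = 48.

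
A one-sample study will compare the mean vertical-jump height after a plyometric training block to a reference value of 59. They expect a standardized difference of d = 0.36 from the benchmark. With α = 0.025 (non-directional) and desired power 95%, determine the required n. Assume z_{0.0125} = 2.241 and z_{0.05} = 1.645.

For a one-sample test: n = ((z_{α/2} + z_β) / d)².
z_{α/2} + z_β = 2.241 + 1.645 = 3.886.
n = (3.886 / 0.36)² = 10.794² = 116.52.
Round up.

n = 117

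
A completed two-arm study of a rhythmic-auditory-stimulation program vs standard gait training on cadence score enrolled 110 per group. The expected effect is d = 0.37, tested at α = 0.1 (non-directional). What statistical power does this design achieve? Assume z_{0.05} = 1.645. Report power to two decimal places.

power ≈ 0.86

For two equal groups, power = Φ(d·√(n/2) − z_{α/2}).
d·√(n/2) = 0.37 × √(110/2) = 0.37 × 7.416 = 2.744.
z_β = 2.744 − 1.645 = 1.099.
Power = Φ(1.099) = 0.864.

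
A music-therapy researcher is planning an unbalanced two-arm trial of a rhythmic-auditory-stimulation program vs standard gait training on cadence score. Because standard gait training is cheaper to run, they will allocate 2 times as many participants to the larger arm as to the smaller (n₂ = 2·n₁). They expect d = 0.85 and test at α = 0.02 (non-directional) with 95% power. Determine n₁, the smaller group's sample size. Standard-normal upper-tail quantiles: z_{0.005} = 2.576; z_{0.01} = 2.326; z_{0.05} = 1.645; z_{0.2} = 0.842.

n₁ = 33

With allocation ratio k = n₂/n₁ = 2, Var(x̄₁−x̄₂) = σ²(1/n₁ + 1/(k·n₁)) = σ²·(k+1)/(k·n₁).
So n₁ = (1 + 1/k)·((z_{α/2} + z_β)/d)² = 1.500 × (3.971/0.85)².
n₁ = 1.500 × 21.83 = 32.7.
Round up: n₁ = 33, giving n₂ = 2 × 33 = 66.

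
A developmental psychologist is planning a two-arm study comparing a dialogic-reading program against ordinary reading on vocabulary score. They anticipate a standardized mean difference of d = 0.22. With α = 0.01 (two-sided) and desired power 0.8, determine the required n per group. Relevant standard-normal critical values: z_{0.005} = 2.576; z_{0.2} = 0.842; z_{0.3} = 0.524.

n = 483 per group

For two independent groups with equal n: n = 2·((z_{α/2} + z_β) / d)².
z_{α/2} + z_β = 2.576 + 0.842 = 3.418.
n = 2 × (3.418 / 0.22)² = 2 × 15.536² = 2 × 241.38 = 482.8.
Round up to the next whole participant.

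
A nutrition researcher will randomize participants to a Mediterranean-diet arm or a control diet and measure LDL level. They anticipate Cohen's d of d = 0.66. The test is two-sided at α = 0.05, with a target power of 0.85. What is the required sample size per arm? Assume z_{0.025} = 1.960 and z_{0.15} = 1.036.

For two independent groups with equal n: n = 2·((z_{α/2} + z_β) / d)².
z_{α/2} + z_β = 1.960 + 1.036 = 2.996.
n = 2 × (2.996 / 0.66)² = 2 × 4.539² = 2 × 20.61 = 41.2.
Round up to the next whole participant.

n = 42 per group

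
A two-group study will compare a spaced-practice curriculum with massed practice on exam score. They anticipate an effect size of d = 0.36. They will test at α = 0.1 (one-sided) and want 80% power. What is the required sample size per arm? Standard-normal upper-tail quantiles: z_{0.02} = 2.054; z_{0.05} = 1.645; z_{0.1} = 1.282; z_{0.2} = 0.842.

n = 70 per group

For two independent groups with equal n: n = 2·((z_{α} + z_β) / d)².
z_{α} + z_β = 1.282 + 0.842 = 2.124.
n = 2 × (2.124 / 0.36)² = 2 × 5.900² = 2 × 34.81 = 69.6.
Round up to the next whole participant.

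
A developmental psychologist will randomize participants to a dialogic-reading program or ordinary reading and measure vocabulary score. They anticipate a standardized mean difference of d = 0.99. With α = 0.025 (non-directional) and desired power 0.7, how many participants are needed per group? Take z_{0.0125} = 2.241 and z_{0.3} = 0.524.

For two independent groups with equal n: n = 2·((z_{α/2} + z_β) / d)².
z_{α/2} + z_β = 2.241 + 0.524 = 2.765.
n = 2 × (2.765 / 0.99)² = 2 × 2.793² = 2 × 7.80 = 15.6.
Round up to the next whole participant.

n = 16 per group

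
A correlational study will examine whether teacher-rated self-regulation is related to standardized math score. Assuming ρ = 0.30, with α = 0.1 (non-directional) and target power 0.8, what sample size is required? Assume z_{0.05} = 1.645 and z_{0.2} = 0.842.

Fisher's z: C = ½·ln((1+r)/(1−r)) = ½·ln(1.8571) = 0.3095.
n = ((z_{α/2} + z_β)/C)² + 3.
(1.645 + 0.842) / 0.3095 = 2.487 / 0.3095 = 8.036.
n = 8.036² + 3 = 64.57 + 3 = 67.6.
Round up.

n = 68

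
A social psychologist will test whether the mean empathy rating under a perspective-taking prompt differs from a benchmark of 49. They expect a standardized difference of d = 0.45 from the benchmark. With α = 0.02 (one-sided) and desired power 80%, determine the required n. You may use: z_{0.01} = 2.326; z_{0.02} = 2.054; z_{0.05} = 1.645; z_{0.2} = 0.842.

n = 42

For a one-sample test: n = ((z_{α} + z_β) / d)².
z_{α} + z_β = 2.054 + 0.842 = 2.896.
n = (2.896 / 0.45)² = 6.436² = 41.42.
Round up.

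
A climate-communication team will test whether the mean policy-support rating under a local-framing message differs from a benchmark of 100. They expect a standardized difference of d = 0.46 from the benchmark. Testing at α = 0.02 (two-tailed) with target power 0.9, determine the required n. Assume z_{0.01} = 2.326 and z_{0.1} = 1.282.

n = 62

For a one-sample test: n = ((z_{α/2} + z_β) / d)².
z_{α/2} + z_β = 2.326 + 1.282 = 3.608.
n = (3.608 / 0.46)² = 7.843² = 61.52.
Round up.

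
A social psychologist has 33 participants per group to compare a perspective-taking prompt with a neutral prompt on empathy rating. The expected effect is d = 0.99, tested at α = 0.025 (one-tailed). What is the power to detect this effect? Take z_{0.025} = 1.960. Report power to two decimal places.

power ≈ 0.98

For two equal groups, power = Φ(d·√(n/2) − z_{α}).
d·√(n/2) = 0.99 × √(33/2) = 0.99 × 4.062 = 4.021.
z_β = 4.021 − 1.960 = 2.061.
Power = Φ(2.061) = 0.980.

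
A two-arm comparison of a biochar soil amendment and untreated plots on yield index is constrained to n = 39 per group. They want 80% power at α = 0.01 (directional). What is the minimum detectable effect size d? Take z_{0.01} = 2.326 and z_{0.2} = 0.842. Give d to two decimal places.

d_min ≈ 0.72

For two independent groups of n = 39 each: d_min = (z_{α} + z_β)·√(2/n).
z-sum = 2.326 + 0.842 = 3.168.
d_min = 3.168 × √(2/39) = 3.168 × 0.2265 = 0.717.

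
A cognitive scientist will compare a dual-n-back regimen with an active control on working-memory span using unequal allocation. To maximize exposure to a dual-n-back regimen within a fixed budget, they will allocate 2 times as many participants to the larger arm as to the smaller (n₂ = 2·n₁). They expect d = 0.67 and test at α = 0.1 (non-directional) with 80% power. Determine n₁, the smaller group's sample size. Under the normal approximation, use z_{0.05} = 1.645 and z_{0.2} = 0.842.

n₁ = 21

With allocation ratio k = n₂/n₁ = 2, Var(x̄₁−x̄₂) = σ²(1/n₁ + 1/(k·n₁)) = σ²·(k+1)/(k·n₁).
So n₁ = (1 + 1/k)·((z_{α/2} + z_β)/d)² = 1.500 × (2.487/0.67)².
n₁ = 1.500 × 13.78 = 20.7.
Round up: n₁ = 21, giving n₂ = 2 × 21 = 42.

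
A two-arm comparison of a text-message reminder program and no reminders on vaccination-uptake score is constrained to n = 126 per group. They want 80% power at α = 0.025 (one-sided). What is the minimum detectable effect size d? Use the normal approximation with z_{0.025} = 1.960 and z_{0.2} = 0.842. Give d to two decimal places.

For two independent groups of n = 126 each: d_min = (z_{α} + z_β)·√(2/n).
z-sum = 1.960 + 0.842 = 2.802.
d_min = 2.802 × √(2/126) = 2.802 × 0.1260 = 0.353.

d_min ≈ 0.35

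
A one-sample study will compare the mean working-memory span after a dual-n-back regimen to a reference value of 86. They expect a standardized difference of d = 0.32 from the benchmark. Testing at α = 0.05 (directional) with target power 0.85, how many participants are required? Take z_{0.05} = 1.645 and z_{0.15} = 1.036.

For a one-sample test: n = ((z_{α} + z_β) / d)².
z_{α} + z_β = 1.645 + 1.036 = 2.681.
n = (2.681 / 0.32)² = 8.378² = 70.19.
Round up.

n = 71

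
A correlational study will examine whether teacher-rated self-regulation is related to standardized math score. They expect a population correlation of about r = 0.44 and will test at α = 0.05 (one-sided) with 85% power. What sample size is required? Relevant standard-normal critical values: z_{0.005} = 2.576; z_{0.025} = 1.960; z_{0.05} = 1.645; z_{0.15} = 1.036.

Fisher's z: C = ½·ln((1+r)/(1−r)) = ½·ln(2.5714) = 0.4722.
n = ((z_{α} + z_β)/C)² + 3.
(1.645 + 1.036) / 0.4722 = 2.681 / 0.4722 = 5.678.
n = 5.678² + 3 = 32.24 + 3 = 35.2.
Round up.

n = 36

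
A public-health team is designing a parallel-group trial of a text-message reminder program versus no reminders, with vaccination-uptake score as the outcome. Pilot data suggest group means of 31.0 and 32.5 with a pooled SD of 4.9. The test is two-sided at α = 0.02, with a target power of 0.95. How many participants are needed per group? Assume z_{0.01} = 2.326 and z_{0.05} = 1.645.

n = 337 per group

Cohen's d = |M₁ − M₂| / SD_pooled = |31.0 − 32.5| / 4.9 = 1.5 / 4.9 = 0.306.
For two independent groups with equal n: n = 2·((z_{α/2} + z_β) / d)².
z_{α/2} + z_β = 2.326 + 1.645 = 3.971.
n = 2 × (3.971 / 0.306)² = 2 × 12.977² = 2 × 168.41 = 336.8.
Round up to the next whole participant.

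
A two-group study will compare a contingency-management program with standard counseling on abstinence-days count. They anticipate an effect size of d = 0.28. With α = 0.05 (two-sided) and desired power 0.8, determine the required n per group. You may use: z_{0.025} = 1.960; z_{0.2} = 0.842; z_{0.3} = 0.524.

n = 201 per group

For two independent groups with equal n: n = 2·((z_{α/2} + z_β) / d)².
z_{α/2} + z_β = 1.960 + 0.842 = 2.802.
n = 2 × (2.802 / 0.28)² = 2 × 10.007² = 2 × 100.14 = 200.3.
Round up to the next whole participant.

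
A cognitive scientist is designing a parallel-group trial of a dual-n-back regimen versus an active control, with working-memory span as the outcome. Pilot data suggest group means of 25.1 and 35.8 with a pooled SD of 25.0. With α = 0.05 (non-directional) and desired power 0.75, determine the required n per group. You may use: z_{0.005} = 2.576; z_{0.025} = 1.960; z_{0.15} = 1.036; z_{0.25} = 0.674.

n = 76 per group

Cohen's d = |M₁ − M₂| / SD_pooled = |25.1 − 35.8| / 25.0 = 10.7 / 25.0 = 0.428.
For two independent groups with equal n: n = 2·((z_{α/2} + z_β) / d)².
z_{α/2} + z_β = 1.960 + 0.674 = 2.634.
n = 2 × (2.634 / 0.428)² = 2 × 6.154² = 2 × 37.87 = 75.7.
Round up to the next whole participant.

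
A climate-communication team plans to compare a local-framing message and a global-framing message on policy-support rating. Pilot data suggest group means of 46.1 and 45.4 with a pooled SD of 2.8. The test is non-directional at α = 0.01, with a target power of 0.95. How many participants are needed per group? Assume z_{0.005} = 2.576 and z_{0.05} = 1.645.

Cohen's d = |M₁ − M₂| / SD_pooled = |46.1 − 45.4| / 2.8 = 0.7 / 2.8 = 0.250.
For two independent groups with equal n: n = 2·((z_{α/2} + z_β) / d)².
z_{α/2} + z_β = 2.576 + 1.645 = 4.221.
n = 2 × (4.221 / 0.250)² = 2 × 16.884² = 2 × 285.07 = 570.1.
Round up to the next whole participant.

n = 571 per group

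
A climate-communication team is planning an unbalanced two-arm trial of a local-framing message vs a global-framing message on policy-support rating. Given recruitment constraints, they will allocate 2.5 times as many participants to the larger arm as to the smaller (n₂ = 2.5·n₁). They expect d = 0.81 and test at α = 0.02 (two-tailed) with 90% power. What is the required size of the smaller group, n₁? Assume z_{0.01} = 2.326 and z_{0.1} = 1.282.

With allocation ratio k = n₂/n₁ = 2.5, Var(x̄₁−x̄₂) = σ²(1/n₁ + 1/(k·n₁)) = σ²·(k+1)/(k·n₁).
So n₁ = (1 + 1/k)·((z_{α/2} + z_β)/d)² = 1.400 × (3.608/0.81)².
n₁ = 1.400 × 19.84 = 27.8.
Round up: n₁ = 28, giving n₂ = 2.5 × 28 = 70.

n₁ = 28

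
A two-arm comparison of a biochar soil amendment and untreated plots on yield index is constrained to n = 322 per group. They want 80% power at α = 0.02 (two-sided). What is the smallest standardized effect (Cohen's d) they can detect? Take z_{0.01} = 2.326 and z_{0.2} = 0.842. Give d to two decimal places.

d_min ≈ 0.25

For two independent groups of n = 322 each: d_min = (z_{α/2} + z_β)·√(2/n).
z-sum = 2.326 + 0.842 = 3.168.
d_min = 3.168 × √(2/322) = 3.168 × 0.0788 = 0.250.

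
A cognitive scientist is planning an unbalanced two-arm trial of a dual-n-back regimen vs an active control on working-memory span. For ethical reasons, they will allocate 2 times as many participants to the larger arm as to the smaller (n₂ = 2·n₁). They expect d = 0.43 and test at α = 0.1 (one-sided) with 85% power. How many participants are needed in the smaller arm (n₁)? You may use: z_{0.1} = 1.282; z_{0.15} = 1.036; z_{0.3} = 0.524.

With allocation ratio k = n₂/n₁ = 2, Var(x̄₁−x̄₂) = σ²(1/n₁ + 1/(k·n₁)) = σ²·(k+1)/(k·n₁).
So n₁ = (1 + 1/k)·((z_{α} + z_β)/d)² = 1.500 × (2.318/0.43)².
n₁ = 1.500 × 29.06 = 43.6.
Round up: n₁ = 44, giving n₂ = 2 × 44 = 88.

n₁ = 44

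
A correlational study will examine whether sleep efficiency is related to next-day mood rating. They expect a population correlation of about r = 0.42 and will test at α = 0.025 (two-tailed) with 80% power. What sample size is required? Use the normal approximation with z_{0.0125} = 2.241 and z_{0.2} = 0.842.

n = 51

Fisher's z: C = ½·ln((1+r)/(1−r)) = ½·ln(2.4483) = 0.4477.
n = ((z_{α/2} + z_β)/C)² + 3.
(2.241 + 0.842) / 0.4477 = 3.083 / 0.4477 = 6.886.
n = 6.886² + 3 = 47.42 + 3 = 50.4.
Round up.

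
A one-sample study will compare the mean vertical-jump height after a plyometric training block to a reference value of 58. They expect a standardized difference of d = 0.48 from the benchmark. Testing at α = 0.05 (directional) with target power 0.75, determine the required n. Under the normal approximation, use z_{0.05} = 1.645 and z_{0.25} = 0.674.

For a one-sample test: n = ((z_{α} + z_β) / d)².
z_{α} + z_β = 1.645 + 0.674 = 2.319.
n = (2.319 / 0.48)² = 4.831² = 23.34.
Round up.

n = 24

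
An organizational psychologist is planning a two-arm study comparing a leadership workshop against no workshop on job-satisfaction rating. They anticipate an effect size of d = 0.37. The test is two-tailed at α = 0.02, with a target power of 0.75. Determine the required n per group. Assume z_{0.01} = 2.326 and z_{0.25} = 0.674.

For two independent groups with equal n: n = 2·((z_{α/2} + z_β) / d)².
z_{α/2} + z_β = 2.326 + 0.674 = 3.000.
n = 2 × (3.000 / 0.37)² = 2 × 8.108² = 2 × 65.74 = 131.5.
Round up to the next whole participant.

n = 132 per group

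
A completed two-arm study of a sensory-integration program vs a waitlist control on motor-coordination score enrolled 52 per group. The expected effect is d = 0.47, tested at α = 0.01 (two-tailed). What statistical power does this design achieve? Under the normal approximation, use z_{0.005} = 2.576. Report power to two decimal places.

For two equal groups, power = Φ(d·√(n/2) − z_{α/2}).
d·√(n/2) = 0.47 × √(52/2) = 0.47 × 5.099 = 2.397.
z_β = 2.397 − 2.576 = -0.179.
Power = Φ(-0.179) = 0.429.

power ≈ 0.43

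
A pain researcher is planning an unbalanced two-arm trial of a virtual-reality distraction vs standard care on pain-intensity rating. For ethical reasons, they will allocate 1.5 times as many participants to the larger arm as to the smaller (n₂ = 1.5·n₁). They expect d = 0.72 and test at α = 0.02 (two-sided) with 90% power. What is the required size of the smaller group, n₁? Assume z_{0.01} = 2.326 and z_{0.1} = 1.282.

n₁ = 42

With allocation ratio k = n₂/n₁ = 1.5, Var(x̄₁−x̄₂) = σ²(1/n₁ + 1/(k·n₁)) = σ²·(k+1)/(k·n₁).
So n₁ = (1 + 1/k)·((z_{α/2} + z_β)/d)² = 1.667 × (3.608/0.72)².
n₁ = 1.667 × 25.11 = 41.9.
Round up: n₁ = 42, giving n₂ = 1.5 × 42 = 63.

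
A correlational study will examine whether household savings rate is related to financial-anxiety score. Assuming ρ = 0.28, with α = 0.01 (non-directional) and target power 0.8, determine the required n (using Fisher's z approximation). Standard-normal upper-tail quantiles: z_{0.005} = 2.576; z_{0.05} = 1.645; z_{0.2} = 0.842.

n = 145

Fisher's z: C = ½·ln((1+r)/(1−r)) = ½·ln(1.7778) = 0.2877.
n = ((z_{α/2} + z_β)/C)² + 3.
(2.576 + 0.842) / 0.2877 = 3.418 / 0.2877 = 11.880.
n = 11.880² + 3 = 141.14 + 3 = 144.1.
Round up.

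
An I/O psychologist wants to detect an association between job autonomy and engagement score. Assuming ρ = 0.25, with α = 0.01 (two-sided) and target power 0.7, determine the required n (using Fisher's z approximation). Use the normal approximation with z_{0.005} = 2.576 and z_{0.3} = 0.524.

Fisher's z: C = ½·ln((1+r)/(1−r)) = ½·ln(1.6667) = 0.2554.
n = ((z_{α/2} + z_β)/C)² + 3.
(2.576 + 0.524) / 0.2554 = 3.100 / 0.2554 = 12.138.
n = 12.138² + 3 = 147.33 + 3 = 150.3.
Round up.

n = 151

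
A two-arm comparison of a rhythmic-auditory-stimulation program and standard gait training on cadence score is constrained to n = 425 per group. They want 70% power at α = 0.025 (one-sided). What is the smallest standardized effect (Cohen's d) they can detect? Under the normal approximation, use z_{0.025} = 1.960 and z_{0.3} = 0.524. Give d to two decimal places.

For two independent groups of n = 425 each: d_min = (z_{α} + z_β)·√(2/n).
z-sum = 1.960 + 0.524 = 2.484.
d_min = 2.484 × √(2/425) = 2.484 × 0.0686 = 0.170.

d_min ≈ 0.17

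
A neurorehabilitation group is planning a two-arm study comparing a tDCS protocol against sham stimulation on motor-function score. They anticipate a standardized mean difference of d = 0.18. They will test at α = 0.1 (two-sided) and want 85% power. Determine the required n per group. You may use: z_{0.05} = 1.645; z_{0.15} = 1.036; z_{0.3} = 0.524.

n = 444 per group

For two independent groups with equal n: n = 2·((z_{α/2} + z_β) / d)².
z_{α/2} + z_β = 1.645 + 1.036 = 2.681.
n = 2 × (2.681 / 0.18)² = 2 × 14.894² = 2 × 221.84 = 443.7.
Round up to the next whole participant.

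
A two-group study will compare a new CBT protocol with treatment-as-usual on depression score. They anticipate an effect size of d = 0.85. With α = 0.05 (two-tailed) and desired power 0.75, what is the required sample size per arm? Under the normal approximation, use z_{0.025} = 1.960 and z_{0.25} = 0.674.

For two independent groups with equal n: n = 2·((z_{α/2} + z_β) / d)².
z_{α/2} + z_β = 1.960 + 0.674 = 2.634.
n = 2 × (2.634 / 0.85)² = 2 × 3.099² = 2 × 9.60 = 19.2.
Round up to the next whole participant.

n = 20 per group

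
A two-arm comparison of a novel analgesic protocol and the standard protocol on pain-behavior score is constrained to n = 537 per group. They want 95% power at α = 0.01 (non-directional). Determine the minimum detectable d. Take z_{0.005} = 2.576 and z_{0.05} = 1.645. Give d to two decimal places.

For two independent groups of n = 537 each: d_min = (z_{α/2} + z_β)·√(2/n).
z-sum = 2.576 + 1.645 = 4.221.
d_min = 4.221 × √(2/537) = 4.221 × 0.0610 = 0.258.

d_min ≈ 0.26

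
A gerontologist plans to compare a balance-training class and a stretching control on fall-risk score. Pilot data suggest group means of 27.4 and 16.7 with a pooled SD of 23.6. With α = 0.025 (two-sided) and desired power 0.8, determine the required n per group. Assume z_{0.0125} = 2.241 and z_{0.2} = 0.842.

n = 93 per group

Cohen's d = |M₁ − M₂| / SD_pooled = |27.4 − 16.7| / 23.6 = 10.7 / 23.6 = 0.453.
For two independent groups with equal n: n = 2·((z_{α/2} + z_β) / d)².
z_{α/2} + z_β = 2.241 + 0.842 = 3.083.
n = 2 × (3.083 / 0.453)² = 2 × 6.806² = 2 × 46.32 = 92.6.
Round up to the next whole participant.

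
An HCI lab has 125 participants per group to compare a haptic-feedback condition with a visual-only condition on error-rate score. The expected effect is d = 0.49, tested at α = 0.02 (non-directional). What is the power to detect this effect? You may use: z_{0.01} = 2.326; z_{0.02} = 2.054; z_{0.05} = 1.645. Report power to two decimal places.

For two equal groups, power = Φ(d·√(n/2) − z_{α/2}).
d·√(n/2) = 0.49 × √(125/2) = 0.49 × 7.906 = 3.874.
z_β = 3.874 − 2.326 = 1.548.
Power = Φ(1.548) = 0.939.

power ≈ 0.94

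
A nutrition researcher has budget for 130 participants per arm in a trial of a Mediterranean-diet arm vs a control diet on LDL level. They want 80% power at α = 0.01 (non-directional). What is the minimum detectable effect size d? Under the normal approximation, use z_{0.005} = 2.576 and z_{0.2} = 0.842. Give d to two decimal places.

d_min ≈ 0.42

For two independent groups of n = 130 each: d_min = (z_{α/2} + z_β)·√(2/n).
z-sum = 2.576 + 0.842 = 3.418.
d_min = 3.418 × √(2/130) = 3.418 × 0.1240 = 0.424.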